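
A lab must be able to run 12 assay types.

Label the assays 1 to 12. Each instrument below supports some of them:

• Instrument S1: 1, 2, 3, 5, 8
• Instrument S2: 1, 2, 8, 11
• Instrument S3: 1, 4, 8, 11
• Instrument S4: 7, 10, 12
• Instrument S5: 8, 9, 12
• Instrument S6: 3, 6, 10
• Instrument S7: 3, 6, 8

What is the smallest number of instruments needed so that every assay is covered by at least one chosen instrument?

S1 and S3 and S4 and S5 and S6 together: S1 ∪ S3 ∪ S4 ∪ S5 ∪ S6 = {1, 2, 3, 4, 5, 6, 7, 8, 9, 10, 11, 12} — every assay is covered.
No 4 of the 7 instruments cover everything (all 35 combinations miss at least one assay), so 5 is optimal.

5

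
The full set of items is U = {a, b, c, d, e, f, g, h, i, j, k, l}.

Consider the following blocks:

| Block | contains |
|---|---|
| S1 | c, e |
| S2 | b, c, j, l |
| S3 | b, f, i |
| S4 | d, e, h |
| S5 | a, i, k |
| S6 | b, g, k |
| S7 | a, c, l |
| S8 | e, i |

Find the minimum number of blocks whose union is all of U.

S2, S3, S4, S6, and S7 cover everything between them: the union {a, b, c, d, e, f, g, h, i, j, k, l} is all of U.
No 4 of the 8 blocks cover everything (all 70 combinations miss at least one item), so 5 is optimal.

5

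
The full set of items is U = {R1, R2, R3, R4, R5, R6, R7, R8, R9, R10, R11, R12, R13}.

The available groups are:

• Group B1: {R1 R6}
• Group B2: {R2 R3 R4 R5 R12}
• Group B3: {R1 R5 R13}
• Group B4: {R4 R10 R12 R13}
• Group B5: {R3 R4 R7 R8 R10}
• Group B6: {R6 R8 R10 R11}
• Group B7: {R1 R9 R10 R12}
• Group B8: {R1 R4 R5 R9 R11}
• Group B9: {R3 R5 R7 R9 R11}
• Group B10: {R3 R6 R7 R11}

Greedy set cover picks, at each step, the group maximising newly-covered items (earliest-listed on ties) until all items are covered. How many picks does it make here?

Greedy: pick B2 (covers 5 new) → pick B6 (covers 4 new) → pick B3 (covers 2 new) → pick B9 (covers 2 new). Total picks: 4.

4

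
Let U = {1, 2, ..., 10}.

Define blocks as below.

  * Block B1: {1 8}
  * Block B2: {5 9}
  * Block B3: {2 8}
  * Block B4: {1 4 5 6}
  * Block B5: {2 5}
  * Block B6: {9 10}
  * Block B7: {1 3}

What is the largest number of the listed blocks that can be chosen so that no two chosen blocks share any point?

B5, B6, B7 are pairwise disjoint (B5={2,5}; B6={9,10}; B7={1,3}).
Every remaining block overlaps one of these, and no 4 of the listed blocks are pairwise disjoint, so 3 is the maximum.

3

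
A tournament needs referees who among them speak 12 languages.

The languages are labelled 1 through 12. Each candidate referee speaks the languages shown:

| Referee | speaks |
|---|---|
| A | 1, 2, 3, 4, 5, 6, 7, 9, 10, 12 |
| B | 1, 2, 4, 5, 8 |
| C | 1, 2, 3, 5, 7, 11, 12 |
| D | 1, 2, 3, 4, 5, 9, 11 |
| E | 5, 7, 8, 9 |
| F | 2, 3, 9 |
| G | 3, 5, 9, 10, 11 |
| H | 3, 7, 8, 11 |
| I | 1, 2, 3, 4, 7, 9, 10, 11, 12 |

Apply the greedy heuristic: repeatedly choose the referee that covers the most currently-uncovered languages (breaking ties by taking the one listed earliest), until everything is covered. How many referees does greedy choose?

2

Greedy: pick A (covers 10 new) → pick H (covers 2 new). Total picks: 2.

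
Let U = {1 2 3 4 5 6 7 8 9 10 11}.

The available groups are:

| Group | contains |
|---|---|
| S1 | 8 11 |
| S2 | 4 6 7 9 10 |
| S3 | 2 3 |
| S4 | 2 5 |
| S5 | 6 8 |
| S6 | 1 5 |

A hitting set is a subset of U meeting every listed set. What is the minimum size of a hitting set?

H = {2, 5, 6, 11} meets every group (each contains at least one member of H), and |H| = 4.
The groups S1, S2, S3, S6 are pairwise disjoint, so any hitting set needs a separate element for each — at least 4. Hence 4 is optimal.

4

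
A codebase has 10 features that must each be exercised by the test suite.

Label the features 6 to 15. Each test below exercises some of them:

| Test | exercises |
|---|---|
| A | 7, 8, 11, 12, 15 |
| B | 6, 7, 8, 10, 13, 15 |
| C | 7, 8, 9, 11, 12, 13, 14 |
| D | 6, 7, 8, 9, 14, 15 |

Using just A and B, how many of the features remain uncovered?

2

Union of A, B = {6, 7, 8, 10, 11, 12, 13, 15}.
Not covered: 9, 14 — 2 features.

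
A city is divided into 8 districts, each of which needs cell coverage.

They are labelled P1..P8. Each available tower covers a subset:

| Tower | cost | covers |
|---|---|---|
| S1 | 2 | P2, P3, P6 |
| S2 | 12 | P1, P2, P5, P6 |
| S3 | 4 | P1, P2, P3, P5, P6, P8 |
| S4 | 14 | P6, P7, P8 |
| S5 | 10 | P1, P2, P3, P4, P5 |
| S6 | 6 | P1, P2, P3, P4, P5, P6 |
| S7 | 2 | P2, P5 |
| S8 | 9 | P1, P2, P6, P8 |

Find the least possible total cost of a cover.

S4, S6 together cover every district (S4 ∪ S6 = {P1, P2, P3, P4, P5, P6, P7, P8}); total cost 14 + 6 = 20.
The greedy pick S1, S3, S6, S4 costs 26; no covering selection beats 20.

20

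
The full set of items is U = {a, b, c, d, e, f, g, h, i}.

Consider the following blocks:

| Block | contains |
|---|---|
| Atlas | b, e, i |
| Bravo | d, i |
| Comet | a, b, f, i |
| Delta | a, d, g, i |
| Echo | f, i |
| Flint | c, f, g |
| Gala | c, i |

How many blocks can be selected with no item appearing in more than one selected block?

Bravo, Flint are pairwise disjoint (Bravo={d,i}; Flint={c,f,g}).
Every remaining block overlaps one of these, and no 3 of the listed blocks are pairwise disjoint, so 2 is the maximum.

2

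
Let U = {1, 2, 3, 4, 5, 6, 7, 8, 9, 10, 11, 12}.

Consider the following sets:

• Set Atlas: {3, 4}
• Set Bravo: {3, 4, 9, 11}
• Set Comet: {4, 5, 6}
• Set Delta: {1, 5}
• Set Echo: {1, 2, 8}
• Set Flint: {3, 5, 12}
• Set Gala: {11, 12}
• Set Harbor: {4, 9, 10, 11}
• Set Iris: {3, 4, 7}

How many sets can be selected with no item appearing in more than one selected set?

3

Echo, Gala, Iris are pairwise disjoint (Echo={1,2,8}; Gala={11,12}; Iris={3,4,7}).
Every remaining set overlaps one of these, and no 4 of the listed sets are pairwise disjoint, so 3 is the maximum.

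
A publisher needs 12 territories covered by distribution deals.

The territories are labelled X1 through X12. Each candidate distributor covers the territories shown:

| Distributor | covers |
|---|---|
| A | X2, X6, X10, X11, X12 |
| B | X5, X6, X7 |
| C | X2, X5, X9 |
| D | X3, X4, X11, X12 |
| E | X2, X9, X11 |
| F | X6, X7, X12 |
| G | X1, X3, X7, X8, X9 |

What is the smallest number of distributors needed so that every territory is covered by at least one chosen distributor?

Take {A, B, D, G}. Their union is {X1, X2, X3, X4, X5, X6, X7, X8, X9, X10, X11, X12}, which is all 12 territories.
No 3 of the 7 distributors cover everything (all 35 combinations miss at least one territory), so 4 is optimal.

4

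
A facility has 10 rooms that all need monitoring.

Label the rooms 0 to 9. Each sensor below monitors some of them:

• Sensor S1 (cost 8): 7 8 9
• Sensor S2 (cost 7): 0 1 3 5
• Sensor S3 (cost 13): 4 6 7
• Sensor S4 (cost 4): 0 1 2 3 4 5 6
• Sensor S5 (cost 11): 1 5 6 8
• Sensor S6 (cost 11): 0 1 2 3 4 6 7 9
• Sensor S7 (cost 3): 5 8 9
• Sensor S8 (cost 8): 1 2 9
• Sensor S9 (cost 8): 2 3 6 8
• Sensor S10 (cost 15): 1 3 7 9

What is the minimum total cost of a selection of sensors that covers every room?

S1, S4 together cover every room (S1 ∪ S4 = {0, 1, 2, 3, 4, 5, 6, 7, 8, 9}); total cost 8 + 4 = 12.
The greedy pick S4, S7, S1 costs 15; no covering selection beats 12.

12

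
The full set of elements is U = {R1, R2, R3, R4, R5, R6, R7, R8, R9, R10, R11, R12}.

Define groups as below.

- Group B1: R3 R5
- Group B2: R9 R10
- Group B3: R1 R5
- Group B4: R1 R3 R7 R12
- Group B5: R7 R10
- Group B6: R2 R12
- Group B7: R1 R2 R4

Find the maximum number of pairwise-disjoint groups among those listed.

3

B1, B5, B7 are pairwise disjoint (B1={R3,R5}; B5={R7,R10}; B7={R1,R2,R4}).
Every remaining group overlaps one of these, and no 4 of the listed groups are pairwise disjoint, so 3 is the maximum.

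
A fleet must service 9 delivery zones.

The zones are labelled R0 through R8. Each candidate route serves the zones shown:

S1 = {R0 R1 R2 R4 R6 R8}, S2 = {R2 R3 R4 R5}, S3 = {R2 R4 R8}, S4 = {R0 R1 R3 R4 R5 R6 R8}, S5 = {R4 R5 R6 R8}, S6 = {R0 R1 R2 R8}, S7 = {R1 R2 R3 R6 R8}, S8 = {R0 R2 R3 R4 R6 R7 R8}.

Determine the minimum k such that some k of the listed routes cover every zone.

Take {S4, S8}. Their union is {R0, R1, R2, R3, R4, R5, R6, R7, R8}, which is all 9 zones.
No single route has all 9 zones (the largest, S4, has 7), so 2 is optimal.

2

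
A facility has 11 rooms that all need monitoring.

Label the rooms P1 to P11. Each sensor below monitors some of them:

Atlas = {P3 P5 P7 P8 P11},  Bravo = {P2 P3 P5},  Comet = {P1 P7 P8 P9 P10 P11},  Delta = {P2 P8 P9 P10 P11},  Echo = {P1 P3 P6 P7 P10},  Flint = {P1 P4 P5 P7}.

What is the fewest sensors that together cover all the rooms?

3

Delta and Echo and Flint together: Delta ∪ Echo ∪ Flint = {P1, P2, P3, P4, P5, P6, P7, P8, P9, P10, P11} — every room is covered.
Only Flint contains P4, so Flint is forced; the remaining 7 rooms need at least 2 more sensors (each remaining sensor adds at most 5) — so at least 3 sensors are needed, and 3 is optimal.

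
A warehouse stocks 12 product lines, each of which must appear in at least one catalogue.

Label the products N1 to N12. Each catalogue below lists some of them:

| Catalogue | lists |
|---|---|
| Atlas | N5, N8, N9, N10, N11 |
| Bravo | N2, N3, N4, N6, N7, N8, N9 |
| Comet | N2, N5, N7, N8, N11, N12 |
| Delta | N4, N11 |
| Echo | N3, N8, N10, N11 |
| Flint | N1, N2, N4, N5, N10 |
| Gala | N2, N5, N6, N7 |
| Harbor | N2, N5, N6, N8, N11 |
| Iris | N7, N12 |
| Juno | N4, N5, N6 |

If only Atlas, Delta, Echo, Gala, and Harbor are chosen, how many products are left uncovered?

Union of Atlas, Delta, Echo, Gala, Harbor = {N2, N3, N4, N5, N6, N7, N8, N9, N10, N11}.
Not covered: N1, N12 — 2 products.

2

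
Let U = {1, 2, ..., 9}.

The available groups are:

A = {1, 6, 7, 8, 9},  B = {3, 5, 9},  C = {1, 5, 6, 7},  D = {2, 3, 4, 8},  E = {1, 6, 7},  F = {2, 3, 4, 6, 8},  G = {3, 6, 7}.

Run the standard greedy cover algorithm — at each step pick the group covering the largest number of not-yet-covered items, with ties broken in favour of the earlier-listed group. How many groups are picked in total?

3

Greedy: pick A (covers 5 new) → pick D (covers 3 new) → pick B (covers 1 new). Total picks: 3.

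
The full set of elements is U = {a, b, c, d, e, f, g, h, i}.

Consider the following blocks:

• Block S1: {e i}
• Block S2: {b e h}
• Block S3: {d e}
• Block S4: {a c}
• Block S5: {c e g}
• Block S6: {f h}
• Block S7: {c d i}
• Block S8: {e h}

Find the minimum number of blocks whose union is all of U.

S2, S4, S5, S6, and S7 cover everything between them: the union {a, b, c, d, e, f, g, h, i} is all of U.
No 4 of the 8 blocks cover everything (all 70 combinations miss at least one element), so 5 is optimal.

5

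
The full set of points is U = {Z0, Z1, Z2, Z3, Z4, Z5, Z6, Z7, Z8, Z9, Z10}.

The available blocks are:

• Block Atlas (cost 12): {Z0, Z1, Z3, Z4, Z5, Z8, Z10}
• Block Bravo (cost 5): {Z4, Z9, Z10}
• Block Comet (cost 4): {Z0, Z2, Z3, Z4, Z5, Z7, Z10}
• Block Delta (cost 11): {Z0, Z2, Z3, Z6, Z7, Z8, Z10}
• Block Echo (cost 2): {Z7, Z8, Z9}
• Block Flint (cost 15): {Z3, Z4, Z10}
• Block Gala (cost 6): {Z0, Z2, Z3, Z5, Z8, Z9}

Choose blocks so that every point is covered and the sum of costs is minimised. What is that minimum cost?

25

Atlas, Delta, Echo together cover every point (Atlas ∪ Delta ∪ Echo = {Z0, Z1, Z2, Z3, Z4, Z5, Z6, Z7, Z8, Z9, Z10}); total cost 12 + 11 + 2 = 25.
The greedy pick Comet, Echo, Delta, Atlas costs 29; no covering selection beats 25.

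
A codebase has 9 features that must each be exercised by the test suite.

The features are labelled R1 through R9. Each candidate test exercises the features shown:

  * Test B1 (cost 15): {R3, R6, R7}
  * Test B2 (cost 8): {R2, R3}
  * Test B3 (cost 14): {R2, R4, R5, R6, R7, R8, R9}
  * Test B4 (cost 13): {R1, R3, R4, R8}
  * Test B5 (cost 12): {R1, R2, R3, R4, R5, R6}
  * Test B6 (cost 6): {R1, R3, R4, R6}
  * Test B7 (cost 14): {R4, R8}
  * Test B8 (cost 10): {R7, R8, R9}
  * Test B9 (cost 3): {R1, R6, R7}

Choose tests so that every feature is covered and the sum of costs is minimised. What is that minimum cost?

B3, B6 together cover every feature (B3 ∪ B6 = {R1, R2, R3, R4, R5, R6, R7, R8, R9}); total cost 14 + 6 = 20.
The greedy pick B9, B3, B6 costs 23; no covering selection beats 20.

20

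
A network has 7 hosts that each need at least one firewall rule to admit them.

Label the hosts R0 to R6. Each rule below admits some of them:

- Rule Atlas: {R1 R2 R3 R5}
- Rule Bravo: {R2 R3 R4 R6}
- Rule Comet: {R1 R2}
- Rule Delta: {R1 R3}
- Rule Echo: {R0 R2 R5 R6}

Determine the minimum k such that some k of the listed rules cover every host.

Atlas and Bravo and Echo together: Atlas ∪ Bravo ∪ Echo = {R0, R1, R2, R3, R4, R5, R6} — every host is covered.
Only Echo contains R0, so Echo is forced; the remaining 3 hosts need at least 2 more rules (each remaining rule adds at most 2) — so at least 3 rules are needed, and 3 is optimal.

3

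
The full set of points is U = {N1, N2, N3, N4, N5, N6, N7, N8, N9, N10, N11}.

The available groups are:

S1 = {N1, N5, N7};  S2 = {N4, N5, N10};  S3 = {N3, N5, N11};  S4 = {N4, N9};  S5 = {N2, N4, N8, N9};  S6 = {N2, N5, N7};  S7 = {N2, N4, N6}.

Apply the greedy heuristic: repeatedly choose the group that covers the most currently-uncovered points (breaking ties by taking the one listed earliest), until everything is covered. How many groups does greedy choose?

5

Greedy: pick S5 (covers 4 new) → pick S1 (covers 3 new) → pick S3 (covers 2 new) → pick S2 (covers 1 new) → pick S7 (covers 1 new). Total picks: 5.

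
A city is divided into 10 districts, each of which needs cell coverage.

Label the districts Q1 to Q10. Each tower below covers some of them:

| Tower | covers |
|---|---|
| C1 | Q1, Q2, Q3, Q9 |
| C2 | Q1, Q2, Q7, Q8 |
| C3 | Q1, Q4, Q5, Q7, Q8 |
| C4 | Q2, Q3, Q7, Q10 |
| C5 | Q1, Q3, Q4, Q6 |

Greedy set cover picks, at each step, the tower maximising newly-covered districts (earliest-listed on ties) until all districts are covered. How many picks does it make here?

4

Greedy: pick C3 (covers 5 new) → pick C1 (covers 3 new) → pick C4 (covers 1 new) → pick C5 (covers 1 new). Total picks: 4.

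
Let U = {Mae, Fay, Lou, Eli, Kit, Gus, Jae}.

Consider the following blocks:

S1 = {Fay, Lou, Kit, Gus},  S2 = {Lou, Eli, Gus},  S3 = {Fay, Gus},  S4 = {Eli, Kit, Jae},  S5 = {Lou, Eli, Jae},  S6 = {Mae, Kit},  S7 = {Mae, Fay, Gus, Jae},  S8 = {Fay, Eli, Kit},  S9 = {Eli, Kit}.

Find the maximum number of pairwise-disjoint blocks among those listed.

3

S3, S5, S6 are pairwise disjoint (S3={Fay,Gus}; S5={Lou,Eli,Jae}; S6={Mae,Kit}).
Every remaining block overlaps one of these, and no 4 of the listed blocks are pairwise disjoint, so 3 is the maximum.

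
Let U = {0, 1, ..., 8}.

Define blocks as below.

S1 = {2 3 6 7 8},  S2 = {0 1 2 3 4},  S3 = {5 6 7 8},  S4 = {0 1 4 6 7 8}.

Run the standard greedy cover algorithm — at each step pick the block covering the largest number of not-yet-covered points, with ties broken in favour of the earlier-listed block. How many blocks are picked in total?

Greedy: pick S4 (covers 6 new) → pick S1 (covers 2 new) → pick S3 (covers 1 new). Total picks: 3.
(The true minimum cover uses only 2 blocks, so greedy is not optimal here.)

3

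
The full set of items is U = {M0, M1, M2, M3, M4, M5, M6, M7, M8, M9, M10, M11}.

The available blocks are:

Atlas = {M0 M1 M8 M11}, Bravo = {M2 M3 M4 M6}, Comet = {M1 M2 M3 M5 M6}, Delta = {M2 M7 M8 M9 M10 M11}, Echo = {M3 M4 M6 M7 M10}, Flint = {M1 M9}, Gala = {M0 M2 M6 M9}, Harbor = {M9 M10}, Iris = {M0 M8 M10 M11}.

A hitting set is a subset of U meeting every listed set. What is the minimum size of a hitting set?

Take H = {M1, M6, M10}. Each listed block contains at least one of these, so H is a hitting set of size 3.
The blocks Bravo, Flint, Iris are pairwise disjoint, so any hitting set needs a separate item for each — at least 3. Hence 3 is optimal.

3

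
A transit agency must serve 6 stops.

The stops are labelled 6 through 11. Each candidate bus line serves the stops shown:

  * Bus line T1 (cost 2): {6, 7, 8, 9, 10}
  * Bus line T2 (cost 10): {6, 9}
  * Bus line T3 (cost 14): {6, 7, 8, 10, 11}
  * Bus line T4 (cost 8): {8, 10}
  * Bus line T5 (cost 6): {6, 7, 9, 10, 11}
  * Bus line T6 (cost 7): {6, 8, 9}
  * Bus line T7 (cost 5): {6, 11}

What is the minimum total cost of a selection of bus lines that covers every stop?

7

T1, T7 together cover every stop (T1 ∪ T7 = {6, 7, 8, 9, 10, 11}); total cost 2 + 5 = 7.
No covering selection has total cost below 7.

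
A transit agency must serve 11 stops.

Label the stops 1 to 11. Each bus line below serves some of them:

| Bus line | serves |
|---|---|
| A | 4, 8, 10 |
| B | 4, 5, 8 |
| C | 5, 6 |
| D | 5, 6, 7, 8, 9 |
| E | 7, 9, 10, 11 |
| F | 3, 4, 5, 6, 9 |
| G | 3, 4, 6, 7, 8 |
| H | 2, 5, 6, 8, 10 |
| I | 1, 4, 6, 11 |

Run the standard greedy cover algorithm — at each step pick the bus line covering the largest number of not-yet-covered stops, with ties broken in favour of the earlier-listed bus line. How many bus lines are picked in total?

4

Greedy: pick D (covers 5 new) → pick I (covers 3 new) → pick H (covers 2 new) → pick F (covers 1 new). Total picks: 4.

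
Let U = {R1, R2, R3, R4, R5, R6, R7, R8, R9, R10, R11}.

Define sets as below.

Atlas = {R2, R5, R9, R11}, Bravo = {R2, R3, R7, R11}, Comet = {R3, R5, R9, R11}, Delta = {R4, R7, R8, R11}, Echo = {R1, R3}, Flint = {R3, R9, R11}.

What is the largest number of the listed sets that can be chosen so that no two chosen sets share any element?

Delta, Echo are pairwise disjoint (Delta={R4,R7,R8,R11}; Echo={R1,R3}).
Every remaining set overlaps one of these, and no 3 of the listed sets are pairwise disjoint, so 2 is the maximum.

2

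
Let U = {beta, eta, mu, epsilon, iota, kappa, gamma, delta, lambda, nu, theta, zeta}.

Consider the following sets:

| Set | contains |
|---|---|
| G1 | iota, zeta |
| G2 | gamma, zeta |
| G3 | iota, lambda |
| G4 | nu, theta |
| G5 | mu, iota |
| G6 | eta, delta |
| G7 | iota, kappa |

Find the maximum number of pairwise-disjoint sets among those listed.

4

G2, G3, G4, G6 are pairwise disjoint (G2={gamma,zeta}; G3={iota,lambda}; G4={nu,theta}; G6={eta,delta}).
Every remaining set overlaps one of these, and no 5 of the listed sets are pairwise disjoint, so 4 is the maximum.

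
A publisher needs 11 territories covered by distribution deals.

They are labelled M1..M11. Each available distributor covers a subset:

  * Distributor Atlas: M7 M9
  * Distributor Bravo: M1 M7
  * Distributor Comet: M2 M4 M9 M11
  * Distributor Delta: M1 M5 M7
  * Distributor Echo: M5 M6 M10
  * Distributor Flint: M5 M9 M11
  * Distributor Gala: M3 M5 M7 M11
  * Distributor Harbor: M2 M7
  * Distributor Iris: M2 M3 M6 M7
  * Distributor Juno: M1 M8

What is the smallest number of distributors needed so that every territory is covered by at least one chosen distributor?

4

Take {Comet, Echo, Iris, Juno}. Their union is {M1, M2, M3, M4, M5, M6, M7, M8, M9, M10, M11}, which is all 11 territories.
Only Comet contains M4, so Comet is forced; the remaining 7 territories need at least 3 more distributors (each remaining distributor adds at most 3) — so at least 4 distributors are needed, and 4 is optimal.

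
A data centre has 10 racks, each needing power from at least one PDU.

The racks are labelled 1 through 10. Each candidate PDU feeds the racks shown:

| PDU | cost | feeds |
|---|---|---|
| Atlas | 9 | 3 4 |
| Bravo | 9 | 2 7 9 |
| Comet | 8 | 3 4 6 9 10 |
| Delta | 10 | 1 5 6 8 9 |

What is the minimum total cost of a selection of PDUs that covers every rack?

Bravo, Comet, Delta together cover every rack (Bravo ∪ Comet ∪ Delta = {1, 2, 3, 4, 5, 6, 7, 8, 9, 10}); total cost 9 + 8 + 10 = 27.
No covering selection has total cost below 27.

27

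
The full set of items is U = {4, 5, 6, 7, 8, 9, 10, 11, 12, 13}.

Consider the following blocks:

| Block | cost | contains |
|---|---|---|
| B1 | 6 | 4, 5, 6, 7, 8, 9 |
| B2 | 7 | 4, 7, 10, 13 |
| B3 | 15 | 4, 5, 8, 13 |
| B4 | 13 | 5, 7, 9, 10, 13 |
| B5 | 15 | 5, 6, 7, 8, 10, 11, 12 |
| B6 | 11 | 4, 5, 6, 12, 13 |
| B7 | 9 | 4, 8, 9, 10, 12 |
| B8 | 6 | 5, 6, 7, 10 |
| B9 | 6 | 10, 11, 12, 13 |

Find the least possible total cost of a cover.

12

B1, B9 together cover every item (B1 ∪ B9 = {4, 5, 6, 7, 8, 9, 10, 11, 12, 13}); total cost 6 + 6 = 12.
No covering selection has total cost below 12.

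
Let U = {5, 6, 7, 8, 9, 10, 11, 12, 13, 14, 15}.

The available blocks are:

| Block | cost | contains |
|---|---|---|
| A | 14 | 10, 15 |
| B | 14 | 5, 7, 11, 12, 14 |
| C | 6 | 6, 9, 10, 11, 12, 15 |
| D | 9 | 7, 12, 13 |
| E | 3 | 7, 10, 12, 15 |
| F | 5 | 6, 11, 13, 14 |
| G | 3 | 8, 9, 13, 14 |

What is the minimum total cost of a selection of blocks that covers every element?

B, C, G together cover every element (B ∪ C ∪ G = {5, 6, 7, 8, 9, 10, 11, 12, 13, 14, 15}); total cost 14 + 6 + 3 = 23.
The greedy pick E, G, F, B costs 25; no covering selection beats 23.

23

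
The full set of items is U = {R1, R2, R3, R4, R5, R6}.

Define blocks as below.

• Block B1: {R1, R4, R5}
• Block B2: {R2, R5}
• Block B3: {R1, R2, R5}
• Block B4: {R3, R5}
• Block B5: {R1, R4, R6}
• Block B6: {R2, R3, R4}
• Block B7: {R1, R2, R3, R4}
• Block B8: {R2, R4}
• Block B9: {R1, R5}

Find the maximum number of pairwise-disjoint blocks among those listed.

2

B4, B5 are pairwise disjoint (B4={R3,R5}; B5={R1,R4,R6}).
Every remaining block overlaps one of these, and no 3 of the listed blocks are pairwise disjoint, so 2 is the maximum.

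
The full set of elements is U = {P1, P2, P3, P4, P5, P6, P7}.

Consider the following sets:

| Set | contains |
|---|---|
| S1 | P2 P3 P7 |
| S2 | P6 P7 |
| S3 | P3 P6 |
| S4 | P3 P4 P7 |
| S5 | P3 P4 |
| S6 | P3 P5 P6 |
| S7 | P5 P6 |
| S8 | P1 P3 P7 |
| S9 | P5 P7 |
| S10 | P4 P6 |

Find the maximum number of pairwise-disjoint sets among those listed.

S9, S10 are pairwise disjoint (S9={P5,P7}; S10={P4,P6}).
Every remaining set overlaps one of these, and no 3 of the listed sets are pairwise disjoint, so 2 is the maximum.

2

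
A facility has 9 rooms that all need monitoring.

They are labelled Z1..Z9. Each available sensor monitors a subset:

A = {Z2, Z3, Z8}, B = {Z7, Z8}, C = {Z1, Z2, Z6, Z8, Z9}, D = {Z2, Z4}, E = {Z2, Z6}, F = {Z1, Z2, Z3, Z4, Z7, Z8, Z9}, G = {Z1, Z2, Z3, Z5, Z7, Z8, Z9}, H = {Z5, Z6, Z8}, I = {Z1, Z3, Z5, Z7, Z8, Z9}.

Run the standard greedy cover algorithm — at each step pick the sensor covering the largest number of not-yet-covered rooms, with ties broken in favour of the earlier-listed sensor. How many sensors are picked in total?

2

Greedy: pick F (covers 7 new) → pick H (covers 2 new). Total picks: 2.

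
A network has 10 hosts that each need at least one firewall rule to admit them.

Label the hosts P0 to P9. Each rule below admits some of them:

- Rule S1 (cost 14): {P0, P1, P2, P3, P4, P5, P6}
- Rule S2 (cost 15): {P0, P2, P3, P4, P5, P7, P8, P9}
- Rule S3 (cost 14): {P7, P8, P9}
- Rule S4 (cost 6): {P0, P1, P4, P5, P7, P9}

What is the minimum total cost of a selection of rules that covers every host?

S1, S3 together cover every host (S1 ∪ S3 = {P0, P1, P2, P3, P4, P5, P6, P7, P8, P9}); total cost 14 + 14 = 28.
The greedy pick S4, S1, S3 costs 34; no covering selection beats 28.

28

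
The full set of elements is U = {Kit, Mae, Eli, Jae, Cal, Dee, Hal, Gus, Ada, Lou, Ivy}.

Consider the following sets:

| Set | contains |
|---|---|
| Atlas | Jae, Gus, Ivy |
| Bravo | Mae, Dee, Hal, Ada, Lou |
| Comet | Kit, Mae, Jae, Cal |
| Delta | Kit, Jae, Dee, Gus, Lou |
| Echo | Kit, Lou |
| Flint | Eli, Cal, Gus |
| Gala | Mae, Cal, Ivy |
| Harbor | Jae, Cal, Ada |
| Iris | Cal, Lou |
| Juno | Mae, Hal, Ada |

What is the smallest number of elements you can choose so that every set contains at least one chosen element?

4

The 4 elements {Mae, Gus, Ada, Lou} hit every set.
No choice of 3 elements meets every set, so 4 is the minimum.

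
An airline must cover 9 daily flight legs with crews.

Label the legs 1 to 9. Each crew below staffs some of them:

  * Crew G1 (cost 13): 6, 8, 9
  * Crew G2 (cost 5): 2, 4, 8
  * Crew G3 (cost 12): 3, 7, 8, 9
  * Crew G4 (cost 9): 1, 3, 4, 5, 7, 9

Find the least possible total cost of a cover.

27

G1, G2, G4 together cover every leg (G1 ∪ G2 ∪ G4 = {1, 2, 3, 4, 5, 6, 7, 8, 9}); total cost 13 + 5 + 9 = 27.
No covering selection has total cost below 27.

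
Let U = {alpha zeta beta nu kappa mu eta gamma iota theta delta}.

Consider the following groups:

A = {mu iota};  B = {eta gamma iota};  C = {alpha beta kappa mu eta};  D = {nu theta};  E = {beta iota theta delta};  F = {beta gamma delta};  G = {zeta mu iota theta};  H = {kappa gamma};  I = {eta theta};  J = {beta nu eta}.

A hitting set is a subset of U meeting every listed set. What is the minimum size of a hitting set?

4

T = {beta, mu, gamma, theta} meets every group (each contains at least one member of T), and |T| = 4.
No choice of 3 items meets every group, so 4 is the minimum.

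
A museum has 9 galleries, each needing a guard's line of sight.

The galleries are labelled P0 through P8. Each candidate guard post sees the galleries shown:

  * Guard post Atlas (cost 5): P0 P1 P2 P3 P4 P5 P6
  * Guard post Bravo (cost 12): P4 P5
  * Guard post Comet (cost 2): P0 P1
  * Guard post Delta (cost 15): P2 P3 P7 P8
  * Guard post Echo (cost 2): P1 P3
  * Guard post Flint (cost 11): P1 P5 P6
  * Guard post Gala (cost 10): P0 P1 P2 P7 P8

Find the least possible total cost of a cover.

Atlas, Gala together cover every gallery (Atlas ∪ Gala = {P0, P1, P2, P3, P4, P5, P6, P7, P8}); total cost 5 + 10 = 15.
No covering selection has total cost below 15.

15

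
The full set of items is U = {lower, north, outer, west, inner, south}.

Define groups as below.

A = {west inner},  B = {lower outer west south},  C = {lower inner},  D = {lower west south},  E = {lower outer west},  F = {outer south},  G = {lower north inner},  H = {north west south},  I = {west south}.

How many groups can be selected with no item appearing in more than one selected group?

2

G, I are pairwise disjoint (G={lower,north,inner}; I={west,south}).
Every remaining group overlaps one of these, and no 3 of the listed groups are pairwise disjoint, so 2 is the maximum.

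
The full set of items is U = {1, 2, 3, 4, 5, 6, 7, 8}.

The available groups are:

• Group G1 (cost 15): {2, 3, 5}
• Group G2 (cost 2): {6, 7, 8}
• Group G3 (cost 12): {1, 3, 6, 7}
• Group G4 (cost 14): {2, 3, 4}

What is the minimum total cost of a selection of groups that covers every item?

43

G1, G2, G3, G4 together cover every item (G1 ∪ G2 ∪ G3 ∪ G4 = {1, 2, 3, 4, 5, 6, 7, 8}); total cost 15 + 2 + 12 + 14 = 43.
No covering selection has total cost below 43.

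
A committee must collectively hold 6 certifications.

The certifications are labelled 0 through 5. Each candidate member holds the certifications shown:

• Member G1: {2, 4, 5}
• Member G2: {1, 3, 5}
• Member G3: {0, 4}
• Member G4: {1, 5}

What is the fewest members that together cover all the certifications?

Take {G1, G2, G3}. Their union is {0, 1, 2, 3, 4, 5}, which is all 6 certifications.
Only G3 contains 0, so G3 is forced; the remaining 4 certifications need at least 2 more members (each remaining member adds at most 3) — so at least 3 members are needed, and 3 is optimal.

3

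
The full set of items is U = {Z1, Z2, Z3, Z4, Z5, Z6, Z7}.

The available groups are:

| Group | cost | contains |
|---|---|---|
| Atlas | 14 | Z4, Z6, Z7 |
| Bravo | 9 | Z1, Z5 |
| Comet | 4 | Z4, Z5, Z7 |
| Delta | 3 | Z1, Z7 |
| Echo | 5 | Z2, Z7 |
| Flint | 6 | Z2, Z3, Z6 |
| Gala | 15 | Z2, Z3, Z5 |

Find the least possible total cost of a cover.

Comet, Delta, Flint together cover every item (Comet ∪ Delta ∪ Flint = {Z1, Z2, Z3, Z4, Z5, Z6, Z7}); total cost 4 + 3 + 6 = 13.
No covering selection has total cost below 13.

13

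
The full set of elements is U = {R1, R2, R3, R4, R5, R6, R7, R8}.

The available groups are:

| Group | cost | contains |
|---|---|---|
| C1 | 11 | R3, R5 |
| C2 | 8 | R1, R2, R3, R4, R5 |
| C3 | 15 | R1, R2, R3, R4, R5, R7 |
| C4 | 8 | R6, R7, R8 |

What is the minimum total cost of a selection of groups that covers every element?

16

C2, C4 together cover every element (C2 ∪ C4 = {R1, R2, R3, R4, R5, R6, R7, R8}); total cost 8 + 8 = 16.
No covering selection has total cost below 16.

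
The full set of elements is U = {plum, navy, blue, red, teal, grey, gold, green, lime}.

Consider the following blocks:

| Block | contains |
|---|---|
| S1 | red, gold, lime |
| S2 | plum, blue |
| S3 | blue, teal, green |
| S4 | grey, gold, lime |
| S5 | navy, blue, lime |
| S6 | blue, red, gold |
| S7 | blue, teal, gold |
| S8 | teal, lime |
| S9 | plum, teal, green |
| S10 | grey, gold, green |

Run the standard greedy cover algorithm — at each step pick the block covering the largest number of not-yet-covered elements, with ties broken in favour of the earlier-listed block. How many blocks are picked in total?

Greedy: pick S1 (covers 3 new) → pick S3 (covers 3 new) → pick S2 (covers 1 new) → pick S4 (covers 1 new) → pick S5 (covers 1 new). Total picks: 5.
(The true minimum cover uses only 4 blocks, so greedy is not optimal here.)

5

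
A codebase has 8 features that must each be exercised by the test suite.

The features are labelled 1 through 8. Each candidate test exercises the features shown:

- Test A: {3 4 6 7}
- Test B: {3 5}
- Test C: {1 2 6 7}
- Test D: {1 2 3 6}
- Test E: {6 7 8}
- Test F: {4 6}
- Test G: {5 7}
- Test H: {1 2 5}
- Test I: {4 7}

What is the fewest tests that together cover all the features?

Take {A, E, H}. Their union is {1, 2, 3, 4, 5, 6, 7, 8}, which is all 8 features.
Only E contains 8, so E is forced; the remaining 5 features need at least 2 more tests (each remaining test adds at most 3) — so at least 3 tests are needed, and 3 is optimal.

3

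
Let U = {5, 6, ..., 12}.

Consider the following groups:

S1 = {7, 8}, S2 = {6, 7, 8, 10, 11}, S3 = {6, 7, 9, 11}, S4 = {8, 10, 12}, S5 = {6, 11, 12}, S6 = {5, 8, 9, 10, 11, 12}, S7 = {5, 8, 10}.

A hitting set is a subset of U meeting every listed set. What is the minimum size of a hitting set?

The 2 items {8, 11} hit every group.
The groups S5, S7 are pairwise disjoint, so any hitting set needs a separate item for each — at least 2. Hence 2 is optimal.

2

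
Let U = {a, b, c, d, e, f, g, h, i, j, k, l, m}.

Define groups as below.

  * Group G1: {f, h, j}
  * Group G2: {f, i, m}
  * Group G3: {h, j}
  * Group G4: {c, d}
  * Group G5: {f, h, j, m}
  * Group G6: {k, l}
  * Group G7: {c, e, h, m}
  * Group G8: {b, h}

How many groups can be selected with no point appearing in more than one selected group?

4

G2, G4, G6, G8 are pairwise disjoint (G2={f,i,m}; G4={c,d}; G6={k,l}; G8={b,h}).
Every remaining group overlaps one of these, and no 5 of the listed groups are pairwise disjoint, so 4 is the maximum.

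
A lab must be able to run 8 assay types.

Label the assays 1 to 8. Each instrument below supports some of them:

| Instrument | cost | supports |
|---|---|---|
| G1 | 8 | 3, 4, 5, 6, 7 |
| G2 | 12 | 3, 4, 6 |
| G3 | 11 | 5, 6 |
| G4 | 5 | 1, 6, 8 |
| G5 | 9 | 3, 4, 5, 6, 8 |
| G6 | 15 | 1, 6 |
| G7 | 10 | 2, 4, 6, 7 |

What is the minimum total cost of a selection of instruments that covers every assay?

23

G1, G4, G7 together cover every assay (G1 ∪ G4 ∪ G7 = {1, 2, 3, 4, 5, 6, 7, 8}); total cost 8 + 5 + 10 = 23.
No covering selection has total cost below 23.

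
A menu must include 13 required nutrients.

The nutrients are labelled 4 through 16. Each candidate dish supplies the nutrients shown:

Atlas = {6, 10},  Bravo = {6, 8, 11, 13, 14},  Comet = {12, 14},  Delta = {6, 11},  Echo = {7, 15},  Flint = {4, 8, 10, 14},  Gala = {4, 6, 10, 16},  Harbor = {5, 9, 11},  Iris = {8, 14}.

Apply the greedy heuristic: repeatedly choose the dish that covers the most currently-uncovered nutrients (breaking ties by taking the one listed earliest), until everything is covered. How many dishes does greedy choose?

Greedy: pick Bravo (covers 5 new) → pick Gala (covers 3 new) → pick Echo (covers 2 new) → pick Harbor (covers 2 new) → pick Comet (covers 1 new). Total picks: 5.

5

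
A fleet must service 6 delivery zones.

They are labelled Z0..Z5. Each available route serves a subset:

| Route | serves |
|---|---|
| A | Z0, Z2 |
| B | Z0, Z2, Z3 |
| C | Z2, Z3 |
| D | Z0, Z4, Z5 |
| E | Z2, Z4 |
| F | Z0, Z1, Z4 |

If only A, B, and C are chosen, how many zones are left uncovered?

3

Union of A, B, C = {Z0, Z2, Z3}.
Not covered: Z1, Z4, Z5 — 3 zones.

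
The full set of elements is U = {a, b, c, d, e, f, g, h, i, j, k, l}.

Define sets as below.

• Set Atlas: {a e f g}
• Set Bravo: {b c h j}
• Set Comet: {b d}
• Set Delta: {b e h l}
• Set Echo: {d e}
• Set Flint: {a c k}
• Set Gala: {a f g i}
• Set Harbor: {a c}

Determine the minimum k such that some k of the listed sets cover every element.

Take {Bravo, Comet, Delta, Flint, Gala}. Their union is {a, b, c, d, e, f, g, h, i, j, k, l}, which is all 12 elements.
No 4 of the 8 sets cover everything (all 70 combinations miss at least one element), so 5 is optimal.

5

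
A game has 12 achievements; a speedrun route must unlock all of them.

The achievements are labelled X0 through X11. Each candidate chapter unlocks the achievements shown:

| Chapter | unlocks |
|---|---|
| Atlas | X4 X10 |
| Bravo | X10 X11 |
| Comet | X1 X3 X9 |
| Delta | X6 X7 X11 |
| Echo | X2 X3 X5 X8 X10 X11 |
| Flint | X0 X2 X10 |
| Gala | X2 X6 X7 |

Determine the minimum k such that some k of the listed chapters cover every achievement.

5

Take {Atlas, Comet, Echo, Flint, Gala}. Their union is {X0, X1, X2, X3, X4, X5, X6, X7, X8, X9, X10, X11}, which is all 12 achievements.
No 4 of the 7 chapters cover everything (all 35 combinations miss at least one achievement), so 5 is optimal.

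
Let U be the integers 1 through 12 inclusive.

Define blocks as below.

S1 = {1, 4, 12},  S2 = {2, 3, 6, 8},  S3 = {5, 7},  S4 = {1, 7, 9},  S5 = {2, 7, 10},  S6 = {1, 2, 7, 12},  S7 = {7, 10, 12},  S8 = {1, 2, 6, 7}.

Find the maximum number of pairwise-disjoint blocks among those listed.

3

S1, S2, S3 are pairwise disjoint (S1={1,4,12}; S2={2,3,6,8}; S3={5,7}).
Every remaining block overlaps one of these, and no 4 of the listed blocks are pairwise disjoint, so 3 is the maximum.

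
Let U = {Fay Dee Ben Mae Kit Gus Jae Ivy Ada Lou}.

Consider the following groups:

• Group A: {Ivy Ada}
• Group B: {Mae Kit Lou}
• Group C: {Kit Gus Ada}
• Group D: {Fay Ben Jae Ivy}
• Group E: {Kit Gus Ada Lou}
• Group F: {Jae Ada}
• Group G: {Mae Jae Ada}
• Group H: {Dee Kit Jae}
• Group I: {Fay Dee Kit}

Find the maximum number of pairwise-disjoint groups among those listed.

A, H are pairwise disjoint (A={Ivy,Ada}; H={Dee,Kit,Jae}).
Every remaining group overlaps one of these, and no 3 of the listed groups are pairwise disjoint, so 2 is the maximum.

2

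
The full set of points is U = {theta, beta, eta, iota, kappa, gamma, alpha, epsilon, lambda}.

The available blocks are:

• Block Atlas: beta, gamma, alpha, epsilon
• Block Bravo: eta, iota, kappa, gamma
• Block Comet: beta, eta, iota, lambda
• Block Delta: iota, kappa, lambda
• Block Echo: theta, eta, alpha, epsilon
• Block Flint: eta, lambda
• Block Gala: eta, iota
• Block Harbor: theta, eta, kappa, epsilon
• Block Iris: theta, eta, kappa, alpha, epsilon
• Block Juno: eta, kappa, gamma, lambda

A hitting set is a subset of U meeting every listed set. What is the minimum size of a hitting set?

H = {eta, kappa, gamma} meets every block (each contains at least one member of H), and |H| = 3.
No choice of 2 points meets every block, so 3 is the minimum.

3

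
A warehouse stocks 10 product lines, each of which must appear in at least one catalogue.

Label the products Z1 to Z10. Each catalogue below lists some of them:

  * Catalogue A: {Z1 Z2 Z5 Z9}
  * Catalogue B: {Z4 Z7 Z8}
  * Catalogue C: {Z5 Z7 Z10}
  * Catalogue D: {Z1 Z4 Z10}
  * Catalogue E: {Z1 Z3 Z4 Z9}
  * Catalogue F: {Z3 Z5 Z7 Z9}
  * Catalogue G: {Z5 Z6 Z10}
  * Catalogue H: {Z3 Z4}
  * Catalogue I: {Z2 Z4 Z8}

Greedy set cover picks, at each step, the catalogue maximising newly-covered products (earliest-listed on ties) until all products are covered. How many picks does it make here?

Greedy: pick A (covers 4 new) → pick B (covers 3 new) → pick G (covers 2 new) → pick E (covers 1 new). Total picks: 4.

4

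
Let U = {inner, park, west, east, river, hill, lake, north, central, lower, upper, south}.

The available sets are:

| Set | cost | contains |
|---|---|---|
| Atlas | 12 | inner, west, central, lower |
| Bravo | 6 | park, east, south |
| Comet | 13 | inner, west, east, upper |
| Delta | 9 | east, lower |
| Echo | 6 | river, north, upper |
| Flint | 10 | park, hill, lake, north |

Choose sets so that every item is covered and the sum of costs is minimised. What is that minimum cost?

34

Atlas, Bravo, Echo, Flint together cover every item (Atlas ∪ Bravo ∪ Echo ∪ Flint = {inner, park, west, east, river, hill, lake, north, central, lower, upper, south}); total cost 12 + 6 + 6 + 10 = 34.
No covering selection has total cost below 34.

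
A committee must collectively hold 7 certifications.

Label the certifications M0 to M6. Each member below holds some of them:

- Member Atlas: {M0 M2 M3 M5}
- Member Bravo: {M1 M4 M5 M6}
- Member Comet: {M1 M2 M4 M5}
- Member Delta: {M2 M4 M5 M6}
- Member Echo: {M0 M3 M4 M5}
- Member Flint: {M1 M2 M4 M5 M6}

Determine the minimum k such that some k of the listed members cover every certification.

2

Take {Atlas, Bravo}. Their union is {M0, M1, M2, M3, M4, M5, M6}, which is all 7 certifications.
No single member has all 7 certifications (the largest, Flint, has 5), so 2 is optimal.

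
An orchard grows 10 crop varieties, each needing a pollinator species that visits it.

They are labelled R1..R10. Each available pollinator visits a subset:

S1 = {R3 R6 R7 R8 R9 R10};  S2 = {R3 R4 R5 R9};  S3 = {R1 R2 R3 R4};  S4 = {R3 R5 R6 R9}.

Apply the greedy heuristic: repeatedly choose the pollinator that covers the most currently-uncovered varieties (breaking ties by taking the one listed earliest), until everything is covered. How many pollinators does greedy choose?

Greedy: pick S1 (covers 6 new) → pick S3 (covers 3 new) → pick S2 (covers 1 new). Total picks: 3.

3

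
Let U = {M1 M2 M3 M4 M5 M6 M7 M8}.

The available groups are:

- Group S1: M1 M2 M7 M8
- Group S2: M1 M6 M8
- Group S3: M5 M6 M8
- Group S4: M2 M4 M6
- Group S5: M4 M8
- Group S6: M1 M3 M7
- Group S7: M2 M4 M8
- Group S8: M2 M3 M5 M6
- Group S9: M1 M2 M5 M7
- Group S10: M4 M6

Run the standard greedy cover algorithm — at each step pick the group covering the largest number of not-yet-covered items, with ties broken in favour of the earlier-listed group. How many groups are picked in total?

Greedy: pick S1 (covers 4 new) → pick S8 (covers 3 new) → pick S4 (covers 1 new). Total picks: 3.

3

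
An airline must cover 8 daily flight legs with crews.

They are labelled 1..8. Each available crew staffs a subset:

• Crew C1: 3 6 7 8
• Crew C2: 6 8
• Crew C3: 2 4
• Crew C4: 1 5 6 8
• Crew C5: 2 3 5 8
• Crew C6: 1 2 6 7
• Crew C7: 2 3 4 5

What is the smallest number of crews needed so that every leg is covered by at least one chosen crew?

C4 and C6 and C7 together: C4 ∪ C6 ∪ C7 = {1, 2, 3, 4, 5, 6, 7, 8} — every leg is covered.
No 2 of the 7 crews cover everything (all 21 combinations miss at least one leg), so 3 is optimal.

3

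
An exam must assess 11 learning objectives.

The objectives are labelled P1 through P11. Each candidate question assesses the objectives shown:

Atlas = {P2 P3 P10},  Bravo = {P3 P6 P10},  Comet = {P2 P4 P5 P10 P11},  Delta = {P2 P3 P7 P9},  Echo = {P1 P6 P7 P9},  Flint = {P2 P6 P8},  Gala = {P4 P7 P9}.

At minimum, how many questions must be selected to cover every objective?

4

Atlas and Comet and Echo and Flint together: Atlas ∪ Comet ∪ Echo ∪ Flint = {P1, P2, P3, P4, P5, P6, P7, P8, P9, P10, P11} — every objective is covered.
No 3 of the 7 questions cover everything (all 35 combinations miss at least one objective), so 4 is optimal.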